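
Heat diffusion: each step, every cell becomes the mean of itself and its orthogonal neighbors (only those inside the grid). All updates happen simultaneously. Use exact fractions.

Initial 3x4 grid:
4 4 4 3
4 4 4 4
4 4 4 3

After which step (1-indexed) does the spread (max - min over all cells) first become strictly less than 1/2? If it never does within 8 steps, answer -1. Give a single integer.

Answer: 2

Derivation:
Step 1: max=4, min=7/2, spread=1/2
Step 2: max=4, min=131/36, spread=13/36
  -> spread < 1/2 first at step 2
Step 3: max=4, min=5323/1440, spread=437/1440
Step 4: max=1145/288, min=12137/3240, spread=2977/12960
Step 5: max=8921/2250, min=19520179/5184000, spread=206761/1036800
Step 6: max=2841853/720000, min=1178351321/311040000, spread=1973167/12441600
Step 7: max=127541239/32400000, min=70931191339/18662400000, spread=101302493/746496000
Step 8: max=30518658829/7776000000, min=4270178404001/1119744000000, spread=996067739/8957952000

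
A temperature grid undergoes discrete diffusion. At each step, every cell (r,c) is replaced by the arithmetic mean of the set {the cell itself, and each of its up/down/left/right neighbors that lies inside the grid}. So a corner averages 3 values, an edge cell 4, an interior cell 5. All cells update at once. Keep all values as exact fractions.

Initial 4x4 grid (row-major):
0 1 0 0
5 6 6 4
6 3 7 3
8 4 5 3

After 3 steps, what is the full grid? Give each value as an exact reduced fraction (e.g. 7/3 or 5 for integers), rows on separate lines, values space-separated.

Answer: 2179/720 229/80 9553/3600 1409/540
1907/480 7629/2000 5447/1500 11863/3600
3933/800 4827/1000 26311/6000 14663/3600
213/40 12139/2400 33721/7200 9193/2160

Derivation:
After step 1:
  2 7/4 7/4 4/3
  17/4 21/5 23/5 13/4
  11/2 26/5 24/5 17/4
  6 5 19/4 11/3
After step 2:
  8/3 97/40 283/120 19/9
  319/80 4 93/25 403/120
  419/80 247/50 118/25 479/120
  11/2 419/80 1093/240 38/9
After step 3:
  2179/720 229/80 9553/3600 1409/540
  1907/480 7629/2000 5447/1500 11863/3600
  3933/800 4827/1000 26311/6000 14663/3600
  213/40 12139/2400 33721/7200 9193/2160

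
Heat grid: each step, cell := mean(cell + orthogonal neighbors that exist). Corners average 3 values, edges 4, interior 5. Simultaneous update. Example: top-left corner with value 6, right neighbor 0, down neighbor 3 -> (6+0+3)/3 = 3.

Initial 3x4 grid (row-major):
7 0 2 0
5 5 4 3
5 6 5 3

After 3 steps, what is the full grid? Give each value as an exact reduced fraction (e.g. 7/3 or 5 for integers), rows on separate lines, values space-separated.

After step 1:
  4 7/2 3/2 5/3
  11/2 4 19/5 5/2
  16/3 21/4 9/2 11/3
After step 2:
  13/3 13/4 157/60 17/9
  113/24 441/100 163/50 349/120
  193/36 229/48 1033/240 32/9
After step 3:
  295/72 1461/400 4957/1800 2669/1080
  33863/7200 24479/6000 20999/6000 20903/7200
  2137/432 33923/7200 28603/7200 7753/2160

Answer: 295/72 1461/400 4957/1800 2669/1080
33863/7200 24479/6000 20999/6000 20903/7200
2137/432 33923/7200 28603/7200 7753/2160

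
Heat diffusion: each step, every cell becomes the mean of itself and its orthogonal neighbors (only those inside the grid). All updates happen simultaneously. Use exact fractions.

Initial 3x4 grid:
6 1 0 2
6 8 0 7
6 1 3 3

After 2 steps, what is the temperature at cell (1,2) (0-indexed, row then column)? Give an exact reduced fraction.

Answer: 123/50

Derivation:
Step 1: cell (1,2) = 18/5
Step 2: cell (1,2) = 123/50
Full grid after step 2:
  175/36 361/120 111/40 9/4
  551/120 431/100 123/50 209/60
  46/9 827/240 851/240 109/36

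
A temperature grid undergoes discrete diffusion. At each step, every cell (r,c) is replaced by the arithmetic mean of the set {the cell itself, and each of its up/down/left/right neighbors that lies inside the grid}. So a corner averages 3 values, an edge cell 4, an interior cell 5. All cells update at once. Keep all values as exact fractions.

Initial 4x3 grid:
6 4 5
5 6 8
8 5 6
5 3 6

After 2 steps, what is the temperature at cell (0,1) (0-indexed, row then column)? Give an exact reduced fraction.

Step 1: cell (0,1) = 21/4
Step 2: cell (0,1) = 1291/240
Full grid after step 2:
  11/2 1291/240 103/18
  113/20 579/100 713/120
  86/15 559/100 231/40
  95/18 1241/240 16/3

Answer: 1291/240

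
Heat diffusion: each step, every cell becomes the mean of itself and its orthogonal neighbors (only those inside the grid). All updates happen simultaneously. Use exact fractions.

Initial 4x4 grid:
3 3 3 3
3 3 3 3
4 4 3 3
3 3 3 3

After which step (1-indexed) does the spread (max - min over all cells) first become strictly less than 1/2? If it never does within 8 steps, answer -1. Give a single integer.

Step 1: max=7/2, min=3, spread=1/2
Step 2: max=809/240, min=3, spread=89/240
  -> spread < 1/2 first at step 2
Step 3: max=449/135, min=3, spread=44/135
Step 4: max=53477/16200, min=1813/600, spread=2263/8100
Step 5: max=63593/19440, min=18209/6000, spread=7181/30375
Step 6: max=23691337/7290000, min=411851/135000, spread=1451383/7290000
Step 7: max=706474183/218700000, min=2480927/810000, spread=36623893/218700000
Step 8: max=21095676001/6561000000, min=124518379/40500000, spread=923698603/6561000000

Answer: 2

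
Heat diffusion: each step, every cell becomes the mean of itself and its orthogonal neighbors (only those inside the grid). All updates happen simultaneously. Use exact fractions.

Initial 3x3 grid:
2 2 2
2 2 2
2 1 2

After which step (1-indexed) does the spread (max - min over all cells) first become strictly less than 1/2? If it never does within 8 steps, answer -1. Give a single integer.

Answer: 1

Derivation:
Step 1: max=2, min=5/3, spread=1/3
  -> spread < 1/2 first at step 1
Step 2: max=2, min=413/240, spread=67/240
Step 3: max=393/200, min=3883/2160, spread=1807/10800
Step 4: max=10439/5400, min=1570037/864000, spread=33401/288000
Step 5: max=1036609/540000, min=14322067/7776000, spread=3025513/38880000
Step 6: max=54844051/28800000, min=5755873133/3110400000, spread=53531/995328
Step 7: max=14760883949/7776000000, min=347215074151/186624000000, spread=450953/11943936
Step 8: max=1765231389481/933120000000, min=20885976439397/11197440000000, spread=3799043/143327232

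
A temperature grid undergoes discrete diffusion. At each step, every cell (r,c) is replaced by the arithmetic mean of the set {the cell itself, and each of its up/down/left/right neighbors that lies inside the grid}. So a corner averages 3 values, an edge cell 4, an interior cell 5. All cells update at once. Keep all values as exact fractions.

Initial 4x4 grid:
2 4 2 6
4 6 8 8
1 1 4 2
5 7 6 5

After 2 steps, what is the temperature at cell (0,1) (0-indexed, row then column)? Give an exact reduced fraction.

Step 1: cell (0,1) = 7/2
Step 2: cell (0,1) = 493/120
Full grid after step 2:
  121/36 493/120 583/120 49/9
  209/60 83/20 127/25 1301/240
  53/15 201/50 477/100 1157/240
  71/18 1103/240 1127/240 175/36

Answer: 493/120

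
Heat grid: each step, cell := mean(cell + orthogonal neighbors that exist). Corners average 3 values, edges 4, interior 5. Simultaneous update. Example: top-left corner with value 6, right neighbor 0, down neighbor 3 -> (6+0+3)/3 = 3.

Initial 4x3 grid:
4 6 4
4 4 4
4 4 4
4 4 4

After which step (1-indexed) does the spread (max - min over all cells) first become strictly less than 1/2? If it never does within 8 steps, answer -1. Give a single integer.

Step 1: max=14/3, min=4, spread=2/3
Step 2: max=547/120, min=4, spread=67/120
Step 3: max=4757/1080, min=4, spread=437/1080
  -> spread < 1/2 first at step 3
Step 4: max=1885531/432000, min=2009/500, spread=29951/86400
Step 5: max=16767821/3888000, min=13658/3375, spread=206761/777600
Step 6: max=6676995571/1555200000, min=10965671/2700000, spread=14430763/62208000
Step 7: max=398355741689/93312000000, min=881652727/216000000, spread=139854109/746496000
Step 8: max=23817351890251/5598720000000, min=79611228977/19440000000, spread=7114543559/44789760000

Answer: 3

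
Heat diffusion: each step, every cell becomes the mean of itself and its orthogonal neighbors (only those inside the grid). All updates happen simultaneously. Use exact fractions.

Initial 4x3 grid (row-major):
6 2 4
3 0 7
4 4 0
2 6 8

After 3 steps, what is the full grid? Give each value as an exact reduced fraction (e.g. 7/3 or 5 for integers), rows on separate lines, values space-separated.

After step 1:
  11/3 3 13/3
  13/4 16/5 11/4
  13/4 14/5 19/4
  4 5 14/3
After step 2:
  119/36 71/20 121/36
  401/120 3 451/120
  133/40 19/5 449/120
  49/12 247/60 173/36
After step 3:
  3671/1080 793/240 3841/1080
  467/144 349/100 499/144
  291/80 1079/300 2899/720
  461/120 605/144 4559/1080

Answer: 3671/1080 793/240 3841/1080
467/144 349/100 499/144
291/80 1079/300 2899/720
461/120 605/144 4559/1080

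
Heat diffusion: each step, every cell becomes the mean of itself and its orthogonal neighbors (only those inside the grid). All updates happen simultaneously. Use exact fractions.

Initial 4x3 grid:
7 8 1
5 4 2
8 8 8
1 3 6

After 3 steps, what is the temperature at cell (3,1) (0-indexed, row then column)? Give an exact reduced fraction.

Answer: 37201/7200

Derivation:
Step 1: cell (3,1) = 9/2
Step 2: cell (3,1) = 611/120
Step 3: cell (3,1) = 37201/7200
Full grid after step 3:
  6107/1080 18433/3600 10099/2160
  5057/900 31883/6000 35131/7200
  6451/1200 32053/6000 37831/7200
  911/180 37201/7200 11437/2160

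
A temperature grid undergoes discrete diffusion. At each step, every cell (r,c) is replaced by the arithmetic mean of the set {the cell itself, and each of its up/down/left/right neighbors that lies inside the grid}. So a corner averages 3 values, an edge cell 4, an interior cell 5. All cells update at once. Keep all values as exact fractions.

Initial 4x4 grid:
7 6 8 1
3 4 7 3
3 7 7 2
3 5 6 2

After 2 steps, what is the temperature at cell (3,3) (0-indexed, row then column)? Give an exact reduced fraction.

Answer: 71/18

Derivation:
Step 1: cell (3,3) = 10/3
Step 2: cell (3,3) = 71/18
Full grid after step 2:
  95/18 1349/240 431/80 17/4
  1139/240 269/50 103/20 331/80
  1027/240 513/100 253/50 953/240
  155/36 1147/240 1163/240 71/18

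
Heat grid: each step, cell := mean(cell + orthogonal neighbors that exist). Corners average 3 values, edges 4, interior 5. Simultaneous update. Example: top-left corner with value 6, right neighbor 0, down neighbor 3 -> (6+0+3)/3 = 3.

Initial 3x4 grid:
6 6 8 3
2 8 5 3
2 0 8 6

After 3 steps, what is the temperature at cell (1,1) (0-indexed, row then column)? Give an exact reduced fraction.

Answer: 9221/2000

Derivation:
Step 1: cell (1,1) = 21/5
Step 2: cell (1,1) = 133/25
Step 3: cell (1,1) = 9221/2000
Full grid after step 3:
  2593/540 4937/900 18953/3600 11479/2160
  10697/2400 9221/2000 4021/750 71857/14400
  7787/2160 32021/7200 34081/7200 5567/1080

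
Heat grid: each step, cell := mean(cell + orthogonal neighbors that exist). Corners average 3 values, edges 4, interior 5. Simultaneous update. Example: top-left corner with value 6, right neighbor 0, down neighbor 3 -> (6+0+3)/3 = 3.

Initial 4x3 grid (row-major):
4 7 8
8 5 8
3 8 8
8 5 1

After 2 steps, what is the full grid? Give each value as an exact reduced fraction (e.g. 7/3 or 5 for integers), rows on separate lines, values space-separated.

Answer: 52/9 34/5 251/36
1517/240 25/4 851/120
1373/240 63/10 719/120
211/36 213/40 197/36

Derivation:
After step 1:
  19/3 6 23/3
  5 36/5 29/4
  27/4 29/5 25/4
  16/3 11/2 14/3
After step 2:
  52/9 34/5 251/36
  1517/240 25/4 851/120
  1373/240 63/10 719/120
  211/36 213/40 197/36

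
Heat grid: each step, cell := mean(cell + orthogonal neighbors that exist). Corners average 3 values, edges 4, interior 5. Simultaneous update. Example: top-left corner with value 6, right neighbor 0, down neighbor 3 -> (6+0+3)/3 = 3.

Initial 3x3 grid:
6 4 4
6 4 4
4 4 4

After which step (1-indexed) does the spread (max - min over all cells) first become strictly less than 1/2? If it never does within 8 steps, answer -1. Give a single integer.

Answer: 4

Derivation:
Step 1: max=16/3, min=4, spread=4/3
Step 2: max=89/18, min=4, spread=17/18
Step 3: max=5167/1080, min=371/90, spread=143/216
Step 4: max=301949/64800, min=5663/1350, spread=1205/2592
  -> spread < 1/2 first at step 4
Step 5: max=17851303/3888000, min=153541/36000, spread=10151/31104
Step 6: max=1058789141/233280000, min=41889209/9720000, spread=85517/373248
Step 7: max=63059590927/13996800000, min=5067353671/1166400000, spread=720431/4478976
Step 8: max=3762846194669/839808000000, min=12736161863/2916000000, spread=6069221/53747712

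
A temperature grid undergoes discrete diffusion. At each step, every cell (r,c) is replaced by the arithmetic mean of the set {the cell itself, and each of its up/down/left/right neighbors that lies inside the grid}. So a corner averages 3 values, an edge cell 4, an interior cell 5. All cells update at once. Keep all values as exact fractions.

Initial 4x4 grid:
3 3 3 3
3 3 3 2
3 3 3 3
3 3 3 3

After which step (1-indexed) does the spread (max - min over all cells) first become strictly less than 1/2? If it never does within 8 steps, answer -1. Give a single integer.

Answer: 1

Derivation:
Step 1: max=3, min=8/3, spread=1/3
  -> spread < 1/2 first at step 1
Step 2: max=3, min=329/120, spread=31/120
Step 3: max=3, min=3029/1080, spread=211/1080
Step 4: max=3, min=307157/108000, spread=16843/108000
Step 5: max=26921/9000, min=2777357/972000, spread=130111/972000
Step 6: max=1612841/540000, min=83837633/29160000, spread=3255781/29160000
Step 7: max=1608893/540000, min=2524046309/874800000, spread=82360351/874800000
Step 8: max=289093559/97200000, min=75980683109/26244000000, spread=2074577821/26244000000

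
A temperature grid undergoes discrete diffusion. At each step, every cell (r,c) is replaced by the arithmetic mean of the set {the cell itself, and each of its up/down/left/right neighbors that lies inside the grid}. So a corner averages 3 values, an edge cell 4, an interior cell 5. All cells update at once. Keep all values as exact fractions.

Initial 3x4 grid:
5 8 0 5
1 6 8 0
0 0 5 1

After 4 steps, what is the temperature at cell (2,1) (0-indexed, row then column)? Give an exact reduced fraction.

Answer: 676673/216000

Derivation:
Step 1: cell (2,1) = 11/4
Step 2: cell (2,1) = 671/240
Step 3: cell (2,1) = 20909/7200
Step 4: cell (2,1) = 676673/216000
Full grid after step 4:
  123767/32400 215887/54000 50923/13500 232579/64800
  246631/72000 210833/60000 321887/90000 1417001/432000
  190859/64800 676673/216000 75377/24000 34159/10800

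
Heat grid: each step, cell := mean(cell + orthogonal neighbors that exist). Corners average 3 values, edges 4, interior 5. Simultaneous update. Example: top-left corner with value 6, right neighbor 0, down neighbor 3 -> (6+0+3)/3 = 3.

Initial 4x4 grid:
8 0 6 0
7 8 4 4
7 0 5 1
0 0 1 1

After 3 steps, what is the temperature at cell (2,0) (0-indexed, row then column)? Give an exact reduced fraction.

Step 1: cell (2,0) = 7/2
Step 2: cell (2,0) = 13/3
Step 3: cell (2,0) = 2531/720
Full grid after step 3:
  101/20 5887/1200 12877/3600 464/135
  6157/1200 2037/500 1448/375 10267/3600
  2531/720 1322/375 251/100 3161/1200
  76/27 1469/720 2531/1200 311/180

Answer: 2531/720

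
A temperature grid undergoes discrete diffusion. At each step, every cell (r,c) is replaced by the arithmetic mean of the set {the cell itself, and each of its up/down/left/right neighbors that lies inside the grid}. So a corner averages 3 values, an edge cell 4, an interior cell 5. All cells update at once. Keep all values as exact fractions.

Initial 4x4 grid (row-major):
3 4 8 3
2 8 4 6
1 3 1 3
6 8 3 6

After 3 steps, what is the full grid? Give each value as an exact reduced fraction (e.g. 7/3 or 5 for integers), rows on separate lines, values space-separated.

After step 1:
  3 23/4 19/4 17/3
  7/2 21/5 27/5 4
  3 21/5 14/5 4
  5 5 9/2 4
After step 2:
  49/12 177/40 647/120 173/36
  137/40 461/100 423/100 143/30
  157/40 96/25 209/50 37/10
  13/3 187/40 163/40 25/6
After step 3:
  179/45 1851/400 16967/3600 5387/1080
  4813/1200 2053/500 13907/3000 1969/450
  4657/1200 2123/500 801/200 1261/300
  194/45 5077/1200 5129/1200 1433/360

Answer: 179/45 1851/400 16967/3600 5387/1080
4813/1200 2053/500 13907/3000 1969/450
4657/1200 2123/500 801/200 1261/300
194/45 5077/1200 5129/1200 1433/360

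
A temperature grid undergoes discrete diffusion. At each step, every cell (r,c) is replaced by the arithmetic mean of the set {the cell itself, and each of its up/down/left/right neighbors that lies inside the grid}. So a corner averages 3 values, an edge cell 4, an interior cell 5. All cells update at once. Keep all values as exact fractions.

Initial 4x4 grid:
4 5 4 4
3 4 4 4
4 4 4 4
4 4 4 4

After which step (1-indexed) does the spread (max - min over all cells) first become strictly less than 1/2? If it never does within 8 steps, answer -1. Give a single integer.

Answer: 2

Derivation:
Step 1: max=17/4, min=15/4, spread=1/2
Step 2: max=33/8, min=31/8, spread=1/4
  -> spread < 1/2 first at step 2
Step 3: max=983/240, min=937/240, spread=23/120
Step 4: max=8783/2160, min=8497/2160, spread=143/1080
Step 5: max=262793/64800, min=255607/64800, spread=3593/32400
Step 6: max=7868003/1944000, min=7683997/1944000, spread=92003/972000
Step 7: max=235597913/58320000, min=230962087/58320000, spread=2317913/29160000
Step 8: max=7056964523/1749600000, min=6939835477/1749600000, spread=58564523/874800000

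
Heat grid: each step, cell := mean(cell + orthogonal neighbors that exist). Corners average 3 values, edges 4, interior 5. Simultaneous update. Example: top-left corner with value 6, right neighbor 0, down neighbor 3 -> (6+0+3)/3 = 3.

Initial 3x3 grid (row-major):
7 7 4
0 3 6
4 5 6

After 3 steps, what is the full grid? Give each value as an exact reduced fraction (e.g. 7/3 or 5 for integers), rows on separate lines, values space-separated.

After step 1:
  14/3 21/4 17/3
  7/2 21/5 19/4
  3 9/2 17/3
After step 2:
  161/36 1187/240 47/9
  461/120 111/25 1217/240
  11/3 521/120 179/36
After step 3:
  9547/2160 68689/14400 2743/540
  29557/7200 566/125 70939/14400
  79/20 31357/7200 10357/2160

Answer: 9547/2160 68689/14400 2743/540
29557/7200 566/125 70939/14400
79/20 31357/7200 10357/2160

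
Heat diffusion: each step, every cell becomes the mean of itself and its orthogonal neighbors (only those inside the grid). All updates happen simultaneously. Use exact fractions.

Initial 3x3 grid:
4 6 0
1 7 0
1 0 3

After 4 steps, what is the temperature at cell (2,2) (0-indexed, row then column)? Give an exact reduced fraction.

Step 1: cell (2,2) = 1
Step 2: cell (2,2) = 25/12
Step 3: cell (2,2) = 159/80
Step 4: cell (2,2) = 98477/43200
Full grid after step 4:
  201103/64800 2521627/864000 13603/4800
  2341127/864000 975499/360000 353167/144000
  80189/32400 1955377/864000 98477/43200

Answer: 98477/43200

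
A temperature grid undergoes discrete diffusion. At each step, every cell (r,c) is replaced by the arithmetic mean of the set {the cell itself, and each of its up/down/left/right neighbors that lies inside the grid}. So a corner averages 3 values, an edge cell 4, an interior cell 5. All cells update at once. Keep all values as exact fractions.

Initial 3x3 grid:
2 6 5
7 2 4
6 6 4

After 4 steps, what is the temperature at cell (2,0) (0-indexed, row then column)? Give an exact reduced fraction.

Step 1: cell (2,0) = 19/3
Step 2: cell (2,0) = 181/36
Step 3: cell (2,0) = 2203/432
Step 4: cell (2,0) = 24997/5184
Full grid after step 4:
  661/144 17597/3840 1265/288
  166523/34560 21907/4800 157753/34560
  24997/5184 27673/5760 23651/5184

Answer: 24997/5184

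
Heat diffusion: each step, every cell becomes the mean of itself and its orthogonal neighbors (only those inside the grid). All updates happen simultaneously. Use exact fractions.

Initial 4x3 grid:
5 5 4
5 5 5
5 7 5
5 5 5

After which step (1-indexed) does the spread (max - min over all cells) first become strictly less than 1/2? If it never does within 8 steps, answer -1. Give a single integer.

Step 1: max=11/2, min=14/3, spread=5/6
Step 2: max=273/50, min=85/18, spread=166/225
Step 3: max=12811/2400, min=70751/14400, spread=1223/2880
  -> spread < 1/2 first at step 3
Step 4: max=114551/21600, min=640991/129600, spread=9263/25920
Step 5: max=45590371/8640000, min=38971999/7776000, spread=20593349/77760000
Step 6: max=408931961/77760000, min=2348046041/466560000, spread=4221829/18662400
Step 7: max=162925517851/31104000000, min=141674838019/27993600000, spread=49581280469/279936000000
Step 8: max=1462748810141/279936000000, min=8525807323721/1679616000000, spread=2005484297/13436928000

Answer: 3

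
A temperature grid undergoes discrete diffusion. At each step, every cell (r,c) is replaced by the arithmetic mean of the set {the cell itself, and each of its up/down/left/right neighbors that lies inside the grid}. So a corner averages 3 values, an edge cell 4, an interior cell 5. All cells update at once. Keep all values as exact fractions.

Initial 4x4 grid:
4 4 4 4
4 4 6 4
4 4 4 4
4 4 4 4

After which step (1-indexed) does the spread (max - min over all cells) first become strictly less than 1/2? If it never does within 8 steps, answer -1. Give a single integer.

Answer: 2

Derivation:
Step 1: max=9/2, min=4, spread=1/2
Step 2: max=111/25, min=4, spread=11/25
  -> spread < 1/2 first at step 2
Step 3: max=5167/1200, min=4, spread=367/1200
Step 4: max=23171/5400, min=1213/300, spread=1337/5400
Step 5: max=689669/162000, min=36469/9000, spread=33227/162000
Step 6: max=20654327/4860000, min=220049/54000, spread=849917/4860000
Step 7: max=616914347/145800000, min=3308533/810000, spread=21378407/145800000
Step 8: max=18462462371/4374000000, min=995688343/243000000, spread=540072197/4374000000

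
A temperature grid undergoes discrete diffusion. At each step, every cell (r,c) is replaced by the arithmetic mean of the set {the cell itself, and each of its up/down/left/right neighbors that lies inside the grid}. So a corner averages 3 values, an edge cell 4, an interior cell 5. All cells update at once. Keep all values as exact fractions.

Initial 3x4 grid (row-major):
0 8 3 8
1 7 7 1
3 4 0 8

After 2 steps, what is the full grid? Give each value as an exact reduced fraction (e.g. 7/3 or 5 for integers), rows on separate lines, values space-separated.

After step 1:
  3 9/2 13/2 4
  11/4 27/5 18/5 6
  8/3 7/2 19/4 3
After step 2:
  41/12 97/20 93/20 11/2
  829/240 79/20 21/4 83/20
  107/36 979/240 297/80 55/12

Answer: 41/12 97/20 93/20 11/2
829/240 79/20 21/4 83/20
107/36 979/240 297/80 55/12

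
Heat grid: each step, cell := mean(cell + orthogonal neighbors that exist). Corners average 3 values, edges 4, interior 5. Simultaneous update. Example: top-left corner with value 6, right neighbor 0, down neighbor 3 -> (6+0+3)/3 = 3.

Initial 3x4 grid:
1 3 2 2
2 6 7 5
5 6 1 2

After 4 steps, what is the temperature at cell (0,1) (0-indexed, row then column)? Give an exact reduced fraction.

Answer: 25477/7200

Derivation:
Step 1: cell (0,1) = 3
Step 2: cell (0,1) = 133/40
Step 3: cell (0,1) = 163/48
Step 4: cell (0,1) = 25477/7200
Full grid after step 4:
  1651/480 25477/7200 5117/1440 7709/2160
  321419/86400 135373/36000 4249/1125 3917/1080
  50977/12960 86531/21600 16691/4320 24307/6480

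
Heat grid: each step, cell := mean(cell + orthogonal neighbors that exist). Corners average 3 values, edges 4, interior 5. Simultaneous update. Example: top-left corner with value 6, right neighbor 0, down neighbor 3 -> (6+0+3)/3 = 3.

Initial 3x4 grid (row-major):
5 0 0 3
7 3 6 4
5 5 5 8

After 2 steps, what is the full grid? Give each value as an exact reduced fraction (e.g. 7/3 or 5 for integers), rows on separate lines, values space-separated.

Answer: 11/3 249/80 611/240 59/18
283/60 193/50 213/50 337/80
91/18 611/120 593/120 203/36

Derivation:
After step 1:
  4 2 9/4 7/3
  5 21/5 18/5 21/4
  17/3 9/2 6 17/3
After step 2:
  11/3 249/80 611/240 59/18
  283/60 193/50 213/50 337/80
  91/18 611/120 593/120 203/36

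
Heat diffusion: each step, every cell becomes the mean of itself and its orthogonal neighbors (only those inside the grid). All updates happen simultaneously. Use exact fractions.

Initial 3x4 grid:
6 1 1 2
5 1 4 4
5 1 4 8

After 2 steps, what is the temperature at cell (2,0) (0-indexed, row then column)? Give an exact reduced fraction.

Answer: 32/9

Derivation:
Step 1: cell (2,0) = 11/3
Step 2: cell (2,0) = 32/9
Full grid after step 2:
  7/2 213/80 563/240 53/18
  859/240 289/100 319/100 449/120
  32/9 49/15 227/60 169/36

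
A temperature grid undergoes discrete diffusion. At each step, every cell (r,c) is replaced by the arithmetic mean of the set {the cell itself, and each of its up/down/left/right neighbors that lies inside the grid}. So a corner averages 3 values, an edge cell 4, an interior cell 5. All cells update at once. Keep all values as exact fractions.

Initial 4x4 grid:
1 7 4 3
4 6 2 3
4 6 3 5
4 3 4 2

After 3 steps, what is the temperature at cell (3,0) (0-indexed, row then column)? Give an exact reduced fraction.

Answer: 4337/1080

Derivation:
Step 1: cell (3,0) = 11/3
Step 2: cell (3,0) = 149/36
Step 3: cell (3,0) = 4337/1080
Full grid after step 3:
  613/144 497/120 7079/1800 967/270
  669/160 1707/400 2863/750 6479/1800
  30529/7200 12143/3000 4637/1200 1247/360
  4337/1080 29029/7200 1045/288 1523/432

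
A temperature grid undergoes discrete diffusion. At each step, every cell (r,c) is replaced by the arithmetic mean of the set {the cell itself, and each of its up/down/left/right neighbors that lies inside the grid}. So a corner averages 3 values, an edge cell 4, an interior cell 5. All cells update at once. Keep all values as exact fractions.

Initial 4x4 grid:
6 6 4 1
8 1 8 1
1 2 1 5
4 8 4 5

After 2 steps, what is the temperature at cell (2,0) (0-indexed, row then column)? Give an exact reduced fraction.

Answer: 881/240

Derivation:
Step 1: cell (2,0) = 15/4
Step 2: cell (2,0) = 881/240
Full grid after step 2:
  179/36 31/6 7/2 7/2
  233/48 377/100 41/10 47/16
  881/240 397/100 171/50 185/48
  151/36 239/60 53/12 73/18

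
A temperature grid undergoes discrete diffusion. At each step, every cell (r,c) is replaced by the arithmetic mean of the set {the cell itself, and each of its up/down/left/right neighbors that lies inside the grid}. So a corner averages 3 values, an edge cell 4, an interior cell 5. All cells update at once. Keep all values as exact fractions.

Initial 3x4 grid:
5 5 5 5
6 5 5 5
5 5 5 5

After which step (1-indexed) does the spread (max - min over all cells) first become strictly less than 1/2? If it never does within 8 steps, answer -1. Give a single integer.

Step 1: max=16/3, min=5, spread=1/3
  -> spread < 1/2 first at step 1
Step 2: max=1267/240, min=5, spread=67/240
Step 3: max=11237/2160, min=5, spread=437/2160
Step 4: max=4477531/864000, min=5009/1000, spread=29951/172800
Step 5: max=40095821/7776000, min=16954/3375, spread=206761/1555200
Step 6: max=16008195571/3110400000, min=27165671/5400000, spread=14430763/124416000
Step 7: max=958227741689/186624000000, min=2177652727/432000000, spread=139854109/1492992000
Step 8: max=57409671890251/11197440000000, min=196251228977/38880000000, spread=7114543559/89579520000

Answer: 1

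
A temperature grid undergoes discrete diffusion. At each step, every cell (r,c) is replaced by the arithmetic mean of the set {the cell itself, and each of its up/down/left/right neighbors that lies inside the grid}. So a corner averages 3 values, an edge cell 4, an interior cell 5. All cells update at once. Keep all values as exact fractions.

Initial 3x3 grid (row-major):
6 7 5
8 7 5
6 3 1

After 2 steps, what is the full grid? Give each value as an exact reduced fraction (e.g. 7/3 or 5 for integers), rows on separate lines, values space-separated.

After step 1:
  7 25/4 17/3
  27/4 6 9/2
  17/3 17/4 3
After step 2:
  20/3 299/48 197/36
  305/48 111/20 115/24
  50/9 227/48 47/12

Answer: 20/3 299/48 197/36
305/48 111/20 115/24
50/9 227/48 47/12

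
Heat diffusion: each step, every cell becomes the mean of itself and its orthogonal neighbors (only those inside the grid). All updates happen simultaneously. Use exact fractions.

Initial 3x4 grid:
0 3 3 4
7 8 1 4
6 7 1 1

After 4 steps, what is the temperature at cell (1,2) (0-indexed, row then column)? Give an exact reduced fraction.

Step 1: cell (1,2) = 17/5
Step 2: cell (1,2) = 327/100
Step 3: cell (1,2) = 20893/6000
Step 4: cell (1,2) = 157219/45000
Full grid after step 4:
  564337/129600 854507/216000 743527/216000 49939/16200
  1351841/288000 170103/40000 157219/45000 1325339/432000
  641387/129600 59977/13500 65221/18000 66277/21600

Answer: 157219/45000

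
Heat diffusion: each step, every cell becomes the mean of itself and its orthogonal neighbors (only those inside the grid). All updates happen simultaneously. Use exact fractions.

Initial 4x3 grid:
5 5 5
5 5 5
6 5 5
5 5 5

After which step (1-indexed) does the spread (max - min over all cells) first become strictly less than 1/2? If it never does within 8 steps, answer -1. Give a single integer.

Answer: 1

Derivation:
Step 1: max=16/3, min=5, spread=1/3
  -> spread < 1/2 first at step 1
Step 2: max=631/120, min=5, spread=31/120
Step 3: max=5611/1080, min=5, spread=211/1080
Step 4: max=556897/108000, min=9047/1800, spread=14077/108000
Step 5: max=5000407/972000, min=543683/108000, spread=5363/48600
Step 6: max=149540809/29160000, min=302869/60000, spread=93859/1166400
Step 7: max=8958274481/1749600000, min=491336467/97200000, spread=4568723/69984000
Step 8: max=536660435629/104976000000, min=14761618889/2916000000, spread=8387449/167961600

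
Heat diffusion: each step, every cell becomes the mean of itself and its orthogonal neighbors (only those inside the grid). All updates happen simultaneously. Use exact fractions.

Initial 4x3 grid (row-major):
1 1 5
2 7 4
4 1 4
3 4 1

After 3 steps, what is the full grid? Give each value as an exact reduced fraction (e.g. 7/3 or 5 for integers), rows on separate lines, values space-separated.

Answer: 587/216 4793/1440 367/108
283/90 929/300 2669/720
1049/360 4061/1200 751/240
1361/432 8257/2880 151/48

Derivation:
After step 1:
  4/3 7/2 10/3
  7/2 3 5
  5/2 4 5/2
  11/3 9/4 3
After step 2:
  25/9 67/24 71/18
  31/12 19/5 83/24
  41/12 57/20 29/8
  101/36 155/48 31/12
After step 3:
  587/216 4793/1440 367/108
  283/90 929/300 2669/720
  1049/360 4061/1200 751/240
  1361/432 8257/2880 151/48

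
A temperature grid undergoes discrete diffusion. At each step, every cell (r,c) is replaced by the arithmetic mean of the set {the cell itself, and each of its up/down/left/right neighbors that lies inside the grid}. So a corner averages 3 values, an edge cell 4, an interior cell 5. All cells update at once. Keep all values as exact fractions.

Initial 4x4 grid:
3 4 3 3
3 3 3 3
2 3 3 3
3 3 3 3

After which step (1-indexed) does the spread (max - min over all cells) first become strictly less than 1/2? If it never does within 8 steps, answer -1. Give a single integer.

Step 1: max=10/3, min=8/3, spread=2/3
Step 2: max=391/120, min=329/120, spread=31/60
Step 3: max=3767/1200, min=3029/1080, spread=3613/10800
  -> spread < 1/2 first at step 3
Step 4: max=336151/108000, min=18547/6480, spread=81103/324000
Step 5: max=3332897/1080000, min=2800109/972000, spread=1994983/9720000
Step 6: max=29813587/9720000, min=16960987/5832000, spread=2317913/14580000
Step 7: max=2972803277/972000000, min=2557240469/874800000, spread=1182824803/8748000000
Step 8: max=26688999067/8748000000, min=15422790307/5248800000, spread=1476522833/13122000000

Answer: 3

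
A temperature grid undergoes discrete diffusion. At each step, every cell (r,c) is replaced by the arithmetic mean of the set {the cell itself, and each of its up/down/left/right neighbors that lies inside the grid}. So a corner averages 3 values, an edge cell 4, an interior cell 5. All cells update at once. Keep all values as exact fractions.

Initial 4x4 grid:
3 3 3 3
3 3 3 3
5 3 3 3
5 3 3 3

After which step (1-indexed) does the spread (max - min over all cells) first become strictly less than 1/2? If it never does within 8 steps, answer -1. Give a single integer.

Step 1: max=13/3, min=3, spread=4/3
Step 2: max=71/18, min=3, spread=17/18
Step 3: max=509/135, min=3, spread=104/135
Step 4: max=7357/2025, min=3, spread=1282/2025
Step 5: max=215551/60750, min=13579/4500, spread=64469/121500
Step 6: max=25369831/7290000, min=819529/270000, spread=810637/1822500
  -> spread < 1/2 first at step 6
Step 7: max=750381073/218700000, min=1650953/540000, spread=20436277/54675000
Step 8: max=22252353403/6561000000, min=149568241/48600000, spread=515160217/1640250000

Answer: 6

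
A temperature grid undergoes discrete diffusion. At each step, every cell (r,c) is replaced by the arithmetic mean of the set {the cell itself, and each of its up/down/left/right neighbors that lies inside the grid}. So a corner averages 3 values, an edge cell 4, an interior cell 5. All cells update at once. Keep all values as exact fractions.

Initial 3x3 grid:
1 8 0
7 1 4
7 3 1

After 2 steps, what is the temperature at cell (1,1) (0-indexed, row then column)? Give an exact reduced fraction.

Step 1: cell (1,1) = 23/5
Step 2: cell (1,1) = 78/25
Full grid after step 2:
  71/18 493/120 8/3
  49/10 78/25 383/120
  38/9 239/60 43/18

Answer: 78/25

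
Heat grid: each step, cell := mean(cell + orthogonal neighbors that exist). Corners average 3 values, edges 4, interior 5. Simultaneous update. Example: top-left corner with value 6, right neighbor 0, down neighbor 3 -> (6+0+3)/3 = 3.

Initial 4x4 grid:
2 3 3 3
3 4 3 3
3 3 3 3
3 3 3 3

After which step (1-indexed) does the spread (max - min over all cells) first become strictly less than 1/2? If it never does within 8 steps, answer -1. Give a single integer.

Answer: 2

Derivation:
Step 1: max=16/5, min=8/3, spread=8/15
Step 2: max=78/25, min=26/9, spread=52/225
  -> spread < 1/2 first at step 2
Step 3: max=769/250, min=397/135, spread=913/6750
Step 4: max=3053/1000, min=48349/16200, spread=1387/20250
Step 5: max=684797/225000, min=1456621/486000, spread=563513/12150000
Step 6: max=13680091/4500000, min=43882843/14580000, spread=1377037/45562500
Step 7: max=327945631/108000000, min=1318667293/437400000, spread=190250251/8748000000
Step 8: max=1475379343/486000000, min=39621998599/13122000000, spread=106621831/6561000000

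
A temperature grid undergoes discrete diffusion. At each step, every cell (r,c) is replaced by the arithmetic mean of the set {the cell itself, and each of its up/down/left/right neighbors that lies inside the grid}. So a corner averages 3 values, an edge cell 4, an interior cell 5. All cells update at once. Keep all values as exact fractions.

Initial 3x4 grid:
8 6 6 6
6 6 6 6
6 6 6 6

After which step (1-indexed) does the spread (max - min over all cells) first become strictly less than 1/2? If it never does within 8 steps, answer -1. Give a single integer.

Step 1: max=20/3, min=6, spread=2/3
Step 2: max=59/9, min=6, spread=5/9
Step 3: max=689/108, min=6, spread=41/108
  -> spread < 1/2 first at step 3
Step 4: max=81977/12960, min=6, spread=4217/12960
Step 5: max=4874749/777600, min=21679/3600, spread=38417/155520
Step 6: max=291136211/46656000, min=434597/72000, spread=1903471/9331200
Step 7: max=17397149089/2799360000, min=13075759/2160000, spread=18038617/111974400
Step 8: max=1041037782851/167961600000, min=1179326759/194400000, spread=883978523/6718464000

Answer: 3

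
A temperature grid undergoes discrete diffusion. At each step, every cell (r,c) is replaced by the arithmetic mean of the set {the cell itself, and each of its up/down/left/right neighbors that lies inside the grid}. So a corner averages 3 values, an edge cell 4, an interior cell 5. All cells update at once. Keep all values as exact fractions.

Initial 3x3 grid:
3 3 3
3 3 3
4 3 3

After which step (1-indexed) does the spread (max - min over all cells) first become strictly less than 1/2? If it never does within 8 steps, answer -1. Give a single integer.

Step 1: max=10/3, min=3, spread=1/3
  -> spread < 1/2 first at step 1
Step 2: max=59/18, min=3, spread=5/18
Step 3: max=689/216, min=3, spread=41/216
Step 4: max=41011/12960, min=1091/360, spread=347/2592
Step 5: max=2439737/777600, min=10957/3600, spread=2921/31104
Step 6: max=145796539/46656000, min=1321483/432000, spread=24611/373248
Step 7: max=8716802033/2799360000, min=29816741/9720000, spread=207329/4478976
Step 8: max=521914752451/167961600000, min=1594001599/518400000, spread=1746635/53747712

Answer: 1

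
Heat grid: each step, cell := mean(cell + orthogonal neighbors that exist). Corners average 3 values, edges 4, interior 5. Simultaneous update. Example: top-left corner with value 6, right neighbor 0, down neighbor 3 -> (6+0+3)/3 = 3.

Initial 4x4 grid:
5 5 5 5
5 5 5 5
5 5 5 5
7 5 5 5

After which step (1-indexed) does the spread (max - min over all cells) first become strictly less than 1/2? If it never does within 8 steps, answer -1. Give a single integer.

Step 1: max=17/3, min=5, spread=2/3
Step 2: max=50/9, min=5, spread=5/9
Step 3: max=581/108, min=5, spread=41/108
  -> spread < 1/2 first at step 3
Step 4: max=17243/3240, min=5, spread=1043/3240
Step 5: max=511553/97200, min=5, spread=25553/97200
Step 6: max=15251459/2916000, min=45079/9000, spread=645863/2916000
Step 7: max=455041691/87480000, min=300971/60000, spread=16225973/87480000
Step 8: max=13599477983/2624400000, min=135701/27000, spread=409340783/2624400000

Answer: 3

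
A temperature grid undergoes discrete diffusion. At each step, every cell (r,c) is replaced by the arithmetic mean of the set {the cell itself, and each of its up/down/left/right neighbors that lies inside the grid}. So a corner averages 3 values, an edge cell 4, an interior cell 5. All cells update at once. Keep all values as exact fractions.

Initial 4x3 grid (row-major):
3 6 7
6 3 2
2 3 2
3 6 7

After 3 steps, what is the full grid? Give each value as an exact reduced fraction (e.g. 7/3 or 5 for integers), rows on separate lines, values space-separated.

Answer: 629/144 20773/4800 629/144
2351/600 8107/2000 2401/600
6853/1800 22801/6000 2401/600
8347/2160 58799/14400 2969/720

Derivation:
After step 1:
  5 19/4 5
  7/2 4 7/2
  7/2 16/5 7/2
  11/3 19/4 5
After step 2:
  53/12 75/16 53/12
  4 379/100 4
  52/15 379/100 19/5
  143/36 997/240 53/12
After step 3:
  629/144 20773/4800 629/144
  2351/600 8107/2000 2401/600
  6853/1800 22801/6000 2401/600
  8347/2160 58799/14400 2969/720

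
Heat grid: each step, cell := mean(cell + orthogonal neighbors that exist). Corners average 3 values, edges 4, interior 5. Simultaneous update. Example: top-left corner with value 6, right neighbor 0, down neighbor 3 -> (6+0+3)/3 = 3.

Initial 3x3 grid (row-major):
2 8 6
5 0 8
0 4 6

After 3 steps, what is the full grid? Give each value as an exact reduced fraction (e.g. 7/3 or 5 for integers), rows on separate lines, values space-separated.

After step 1:
  5 4 22/3
  7/4 5 5
  3 5/2 6
After step 2:
  43/12 16/3 49/9
  59/16 73/20 35/6
  29/12 33/8 9/2
After step 3:
  605/144 1621/360 299/54
  1067/320 5431/1200 3497/720
  491/144 1763/480 347/72

Answer: 605/144 1621/360 299/54
1067/320 5431/1200 3497/720
491/144 1763/480 347/72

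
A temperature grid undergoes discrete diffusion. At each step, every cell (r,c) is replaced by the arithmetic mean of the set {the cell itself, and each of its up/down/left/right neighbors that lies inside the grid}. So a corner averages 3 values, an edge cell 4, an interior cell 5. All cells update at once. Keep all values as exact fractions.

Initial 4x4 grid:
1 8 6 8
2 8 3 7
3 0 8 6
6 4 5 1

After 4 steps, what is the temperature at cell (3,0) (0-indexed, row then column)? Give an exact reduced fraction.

Answer: 125521/32400

Derivation:
Step 1: cell (3,0) = 13/3
Step 2: cell (3,0) = 65/18
Step 3: cell (3,0) = 4213/1080
Step 4: cell (3,0) = 125521/32400
Full grid after step 4:
  292147/64800 533147/108000 205681/36000 12883/2160
  900259/216000 857257/180000 158629/30000 51599/9000
  872123/216000 385171/90000 19607/4000 22867/4500
  125521/32400 910163/216000 35753/8000 103603/21600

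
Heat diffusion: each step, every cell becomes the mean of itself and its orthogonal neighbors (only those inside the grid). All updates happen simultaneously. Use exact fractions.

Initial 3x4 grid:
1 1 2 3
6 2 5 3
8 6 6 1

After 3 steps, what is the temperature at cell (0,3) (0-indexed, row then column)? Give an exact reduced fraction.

Step 1: cell (0,3) = 8/3
Step 2: cell (0,3) = 101/36
Step 3: cell (0,3) = 6181/2160
Full grid after step 3:
  715/216 21481/7200 21121/7200 6181/2160
  59197/14400 11779/3000 6941/2000 3941/1200
  2165/432 8389/1800 14923/3600 1979/540

Answer: 6181/2160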